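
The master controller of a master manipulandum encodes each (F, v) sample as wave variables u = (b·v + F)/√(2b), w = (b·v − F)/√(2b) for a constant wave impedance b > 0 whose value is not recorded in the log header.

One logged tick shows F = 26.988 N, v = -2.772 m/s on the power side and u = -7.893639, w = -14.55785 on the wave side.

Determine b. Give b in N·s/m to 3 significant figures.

u + w = -22.451489;  u + w = √(2b)·v, so √(2b) = -22.451489/(-2.772) = 8.099383.
b = (√(2b))²/2 = 65.600001/2 = 32.800001.
(Check via u − w = 2F/√(2b): u − w = 6.664211, 2F/√(2b) = 6.664212.)

b = 32.8 N·s/m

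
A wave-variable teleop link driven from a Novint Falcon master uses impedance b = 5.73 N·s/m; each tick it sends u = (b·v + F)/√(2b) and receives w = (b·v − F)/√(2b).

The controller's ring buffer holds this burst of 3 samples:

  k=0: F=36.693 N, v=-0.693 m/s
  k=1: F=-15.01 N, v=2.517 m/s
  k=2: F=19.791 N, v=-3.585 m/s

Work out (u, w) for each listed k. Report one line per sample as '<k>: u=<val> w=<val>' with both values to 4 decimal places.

0: u=9.6660 w=-12.0120
1: u=-0.1736 w=8.6943
2: u=-0.2219 w=-11.9143

k=0: b·v=5.73×(-0.693)=-3.9709; √(2b)=3.3853; u=(-3.9709+36.693)/3.3853=9.6660, w=(-3.9709−36.693)/3.3853=-12.0120
k=1: b·v=5.73×2.517=14.4224; √(2b)=3.3853; u=(14.4224+(-15.01))/3.3853=-0.1736, w=(14.4224−(-15.01))/3.3853=8.6943
k=2: b·v=5.73×(-3.585)=-20.5420; √(2b)=3.3853; u=(-20.5420+19.791)/3.3853=-0.2219, w=(-20.5420−19.791)/3.3853=-11.9143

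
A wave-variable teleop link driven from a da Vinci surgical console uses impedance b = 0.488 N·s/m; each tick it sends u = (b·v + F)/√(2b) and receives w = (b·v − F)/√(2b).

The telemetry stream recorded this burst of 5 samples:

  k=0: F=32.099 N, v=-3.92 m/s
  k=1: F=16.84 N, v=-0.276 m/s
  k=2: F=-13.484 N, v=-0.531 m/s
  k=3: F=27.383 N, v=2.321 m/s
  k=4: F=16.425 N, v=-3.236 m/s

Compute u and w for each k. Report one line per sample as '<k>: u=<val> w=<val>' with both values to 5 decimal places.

0: u=30.55493 w=-34.42760
1: u=16.90946 w=-17.18213
2: u=-13.91107 w=13.38649
3: u=28.86412 w=-26.57114
4: u=15.02725 w=-18.22419

k=0: b·v=0.488×(-3.92)=-1.91296; √(2b)=0.98793; u=(-1.91296+32.099)/0.98793=30.55493, w=(-1.91296−32.099)/0.98793=-34.42760
k=1: b·v=0.488×(-0.276)=-0.13469; √(2b)=0.98793; u=(-0.13469+16.84)/0.98793=16.90946, w=(-0.13469−16.84)/0.98793=-17.18213
k=2: b·v=0.488×(-0.531)=-0.25913; √(2b)=0.98793; u=(-0.25913+(-13.484))/0.98793=-13.91107, w=(-0.25913−(-13.484))/0.98793=13.38649
k=3: b·v=0.488×2.321=1.13265; √(2b)=0.98793; u=(1.13265+27.383)/0.98793=28.86412, w=(1.13265−27.383)/0.98793=-26.57114
k=4: b·v=0.488×(-3.236)=-1.57917; √(2b)=0.98793; u=(-1.57917+16.425)/0.98793=15.02725, w=(-1.57917−16.425)/0.98793=-18.22419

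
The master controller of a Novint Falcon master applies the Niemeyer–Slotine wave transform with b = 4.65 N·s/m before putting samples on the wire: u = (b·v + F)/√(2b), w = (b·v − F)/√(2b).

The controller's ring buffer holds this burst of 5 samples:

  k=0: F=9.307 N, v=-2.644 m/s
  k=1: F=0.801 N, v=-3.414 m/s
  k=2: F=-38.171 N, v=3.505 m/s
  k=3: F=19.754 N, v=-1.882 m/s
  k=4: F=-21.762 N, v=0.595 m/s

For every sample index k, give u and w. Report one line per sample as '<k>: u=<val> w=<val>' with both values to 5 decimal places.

k=0: b·v=4.65×(-2.644)=-12.29460; √(2b)=3.04959; u=(-12.29460+9.307)/3.04959=-0.97967, w=(-12.29460−9.307)/3.04959=-7.08344
k=1: b·v=4.65×(-3.414)=-15.87510; √(2b)=3.04959; u=(-15.87510+0.801)/3.04959=-4.94299, w=(-15.87510−0.801)/3.04959=-5.46831
k=2: b·v=4.65×3.505=16.29825; √(2b)=3.04959; u=(16.29825+(-38.171))/3.04959=-7.17236, w=(16.29825−(-38.171))/3.04959=17.86117
k=3: b·v=4.65×(-1.882)=-8.75130; √(2b)=3.04959; u=(-8.75130+19.754)/3.04959=3.60793, w=(-8.75130−19.754)/3.04959=-9.34726
k=4: b·v=4.65×0.595=2.76675; √(2b)=3.04959; u=(2.76675+(-21.762))/3.04959=-6.22879, w=(2.76675−(-21.762))/3.04959=8.04329

0: u=-0.97967 w=-7.08344
1: u=-4.94299 w=-5.46831
2: u=-7.17236 w=17.86117
3: u=3.60793 w=-9.34726
4: u=-6.22879 w=8.04329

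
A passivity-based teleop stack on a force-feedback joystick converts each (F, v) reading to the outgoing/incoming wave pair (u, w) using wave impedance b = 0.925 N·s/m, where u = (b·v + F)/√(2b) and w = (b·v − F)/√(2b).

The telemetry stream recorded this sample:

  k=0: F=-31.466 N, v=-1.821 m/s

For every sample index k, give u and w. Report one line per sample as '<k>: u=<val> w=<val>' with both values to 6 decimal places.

0: u=-24.372677 w=21.895849

k=0: b·v=0.925×(-1.821)=-1.684425; √(2b)=1.360147; u=(-1.684425+(-31.466))/1.360147=-24.372677, w=(-1.684425−(-31.466))/1.360147=21.895849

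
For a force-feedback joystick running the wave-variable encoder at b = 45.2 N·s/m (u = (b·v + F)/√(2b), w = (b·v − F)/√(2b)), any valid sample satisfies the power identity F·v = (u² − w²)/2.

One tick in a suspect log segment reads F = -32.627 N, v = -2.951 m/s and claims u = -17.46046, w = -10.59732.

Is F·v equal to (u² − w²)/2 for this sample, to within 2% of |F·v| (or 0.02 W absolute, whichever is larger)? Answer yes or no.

yes

F·v = (-32.627)×(-2.951) = 96.28228 W.
(u² − w²)/2 = (304.86766 − 112.30319)/2 = 96.28224 W.
|Δ| = 0.00004;  2% of max(1, |F·v|) = 1.92565.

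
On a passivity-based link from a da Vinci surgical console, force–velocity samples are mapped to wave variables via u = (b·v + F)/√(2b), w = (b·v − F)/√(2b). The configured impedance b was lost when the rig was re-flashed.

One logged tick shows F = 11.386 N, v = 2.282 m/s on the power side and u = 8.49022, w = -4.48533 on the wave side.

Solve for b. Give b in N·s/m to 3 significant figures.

b = 1.54 N·s/m

u + w = 4.0049;  u + w = √(2b)·v, so √(2b) = 4.0049/2.282 = 1.7550.
b = (√(2b))²/2 = 3.0800/2 = 1.5400.
(Check via u − w = 2F/√(2b): u − w = 12.9756, 2F/√(2b) = 12.9756.)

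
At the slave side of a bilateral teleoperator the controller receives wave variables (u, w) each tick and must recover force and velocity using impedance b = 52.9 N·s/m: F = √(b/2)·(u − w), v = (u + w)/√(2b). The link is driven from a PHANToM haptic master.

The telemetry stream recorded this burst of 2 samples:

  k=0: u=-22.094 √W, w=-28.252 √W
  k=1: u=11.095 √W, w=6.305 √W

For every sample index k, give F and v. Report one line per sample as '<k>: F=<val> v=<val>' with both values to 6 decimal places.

k=0: u−w=6.158000, u+w=-50.346000; √(b/2)=5.142956, √(2b)=10.285913; F=5.142956×6.158=31.670325, v=-50.346000/10.285913=-4.894656
k=1: u−w=4.790000, u+w=17.400000; √(b/2)=5.142956, √(2b)=10.285913; F=5.142956×4.79=24.634761, v=17.400000/10.285913=1.691634

0: F=31.670325 v=-4.894656
1: F=24.634761 v=1.691634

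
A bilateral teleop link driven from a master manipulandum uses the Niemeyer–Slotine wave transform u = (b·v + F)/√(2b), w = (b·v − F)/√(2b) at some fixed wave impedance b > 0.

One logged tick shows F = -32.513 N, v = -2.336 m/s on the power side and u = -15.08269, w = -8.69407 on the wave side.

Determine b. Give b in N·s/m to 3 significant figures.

u + w = -23.7768;  u + w = √(2b)·v, so √(2b) = -23.7768/(-2.336) = 10.1784.
b = (√(2b))²/2 = 103.6000/2 = 51.8000.
(Check via u − w = 2F/√(2b): u − w = -6.3886, 2F/√(2b) = -6.3886.)

b = 51.8 N·s/m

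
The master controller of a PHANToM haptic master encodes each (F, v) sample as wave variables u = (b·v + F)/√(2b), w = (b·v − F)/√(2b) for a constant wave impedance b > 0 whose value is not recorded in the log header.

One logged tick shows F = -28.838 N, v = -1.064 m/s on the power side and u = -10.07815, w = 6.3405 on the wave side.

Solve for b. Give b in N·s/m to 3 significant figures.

u + w = -3.7377;  u + w = √(2b)·v, so √(2b) = -3.7377/(-1.064) = 3.5128.
b = (√(2b))²/2 = 12.3400/2 = 6.1700.
(Check via u − w = 2F/√(2b): u − w = -16.4186, 2F/√(2b) = -16.4187.)

b = 6.17 N·s/m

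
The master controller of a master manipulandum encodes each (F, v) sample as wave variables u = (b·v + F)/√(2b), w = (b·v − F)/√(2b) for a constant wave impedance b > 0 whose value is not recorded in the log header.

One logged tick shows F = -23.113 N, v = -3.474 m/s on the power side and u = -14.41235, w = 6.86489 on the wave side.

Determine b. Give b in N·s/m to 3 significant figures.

b = 2.36 N·s/m

u + w = -7.5475;  u + w = √(2b)·v, so √(2b) = -7.5475/(-3.474) = 2.1726.
b = (√(2b))²/2 = 4.7200/2 = 2.3600.
(Check via u − w = 2F/√(2b): u − w = -21.2772, 2F/√(2b) = -21.2772.)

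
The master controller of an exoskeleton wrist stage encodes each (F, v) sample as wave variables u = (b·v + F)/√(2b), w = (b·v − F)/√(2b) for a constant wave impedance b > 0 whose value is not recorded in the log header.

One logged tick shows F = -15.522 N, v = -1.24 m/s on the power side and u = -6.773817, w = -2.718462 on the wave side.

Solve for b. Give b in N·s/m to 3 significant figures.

u + w = -9.492279;  u + w = √(2b)·v, so √(2b) = -9.492279/(-1.24) = 7.655064.
b = (√(2b))²/2 = 58.600000/2 = 29.300000.
(Check via u − w = 2F/√(2b): u − w = -4.055355, 2F/√(2b) = -4.055355.)

b = 29.3 N·s/m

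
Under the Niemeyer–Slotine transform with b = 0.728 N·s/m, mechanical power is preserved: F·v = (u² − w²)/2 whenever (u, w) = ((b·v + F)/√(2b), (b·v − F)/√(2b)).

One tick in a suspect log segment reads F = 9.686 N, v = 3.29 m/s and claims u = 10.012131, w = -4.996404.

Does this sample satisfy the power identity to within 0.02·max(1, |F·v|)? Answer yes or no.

no

F·v = 9.686×3.29 = 31.866940 W.
(u² − w²)/2 = (100.242767 − 24.964053)/2 = 37.639357 W.
|Δ| = 5.772417;  2% of max(1, |F·v|) = 0.637339.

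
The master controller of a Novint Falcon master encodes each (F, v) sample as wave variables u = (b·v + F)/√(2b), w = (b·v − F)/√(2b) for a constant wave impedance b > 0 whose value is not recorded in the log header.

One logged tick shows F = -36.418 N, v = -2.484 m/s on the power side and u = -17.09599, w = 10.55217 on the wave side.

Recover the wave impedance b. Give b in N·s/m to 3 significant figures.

u + w = -6.54382;  u + w = √(2b)·v, so √(2b) = -6.54382/(-2.484) = 2.63439.
b = (√(2b))²/2 = 6.94000/2 = 3.47000.
(Check via u − w = 2F/√(2b): u − w = -27.64816, 2F/√(2b) = -27.64817.)

b = 3.47 N·s/m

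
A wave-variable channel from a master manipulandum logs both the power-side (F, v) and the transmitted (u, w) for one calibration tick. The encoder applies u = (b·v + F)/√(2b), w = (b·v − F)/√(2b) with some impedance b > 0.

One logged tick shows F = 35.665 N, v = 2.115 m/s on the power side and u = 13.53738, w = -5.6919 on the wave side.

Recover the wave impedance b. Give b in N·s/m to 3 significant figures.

b = 6.88 N·s/m

u + w = 7.8455;  u + w = √(2b)·v, so √(2b) = 7.8455/2.115 = 3.7094.
b = (√(2b))²/2 = 13.7600/2 = 6.8800.
(Check via u − w = 2F/√(2b): u − w = 19.2293, 2F/√(2b) = 19.2293.)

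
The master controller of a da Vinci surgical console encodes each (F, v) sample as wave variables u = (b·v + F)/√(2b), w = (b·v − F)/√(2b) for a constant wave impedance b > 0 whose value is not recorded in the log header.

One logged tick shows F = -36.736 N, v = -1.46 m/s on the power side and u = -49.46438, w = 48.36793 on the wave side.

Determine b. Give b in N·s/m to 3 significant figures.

u + w = -1.09645;  u + w = √(2b)·v, so √(2b) = -1.09645/(-1.46) = 0.75099.
b = (√(2b))²/2 = 0.56399/2 = 0.28200.
(Check via u − w = 2F/√(2b): u − w = -97.83231, 2F/√(2b) = -97.83312.)

b = 0.282 N·s/m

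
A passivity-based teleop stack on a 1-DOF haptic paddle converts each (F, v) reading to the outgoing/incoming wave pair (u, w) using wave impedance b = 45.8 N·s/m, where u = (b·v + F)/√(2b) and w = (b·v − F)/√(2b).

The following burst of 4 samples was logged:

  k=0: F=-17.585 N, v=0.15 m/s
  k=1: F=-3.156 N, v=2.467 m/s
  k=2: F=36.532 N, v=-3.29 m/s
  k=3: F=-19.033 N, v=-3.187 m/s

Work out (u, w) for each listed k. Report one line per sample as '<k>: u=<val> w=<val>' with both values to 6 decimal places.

k=0: b·v=45.8×0.15=6.870000; √(2b)=9.570789; u=(6.870000+(-17.585))/9.570789=-1.119552, w=(6.870000−(-17.585))/9.570789=2.555171
k=1: b·v=45.8×2.467=112.988600; √(2b)=9.570789; u=(112.988600+(-3.156))/9.570789=11.475815, w=(112.988600−(-3.156))/9.570789=12.135321
k=2: b·v=45.8×(-3.29)=-150.682000; √(2b)=9.570789; u=(-150.682000+36.532)/9.570789=-11.926917, w=(-150.682000−36.532)/9.570789=-19.560979
k=3: b·v=45.8×(-3.187)=-145.964600; √(2b)=9.570789; u=(-145.964600+(-19.033))/9.570789=-17.239707, w=(-145.964600−(-19.033))/9.570789=-13.262397

0: u=-1.119552 w=2.555171
1: u=11.475815 w=12.135321
2: u=-11.926917 w=-19.560979
3: u=-17.239707 w=-13.262397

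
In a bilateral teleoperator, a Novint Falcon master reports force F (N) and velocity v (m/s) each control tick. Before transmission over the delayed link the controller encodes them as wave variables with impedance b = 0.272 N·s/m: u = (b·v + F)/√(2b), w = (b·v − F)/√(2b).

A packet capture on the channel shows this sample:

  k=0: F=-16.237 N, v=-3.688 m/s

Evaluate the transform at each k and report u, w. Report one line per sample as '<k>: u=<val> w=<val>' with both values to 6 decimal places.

0: u=-23.374441 w=20.654307

k=0: b·v=0.272×(-3.688)=-1.003136; √(2b)=0.737564; u=(-1.003136+(-16.237))/0.737564=-23.374441, w=(-1.003136−(-16.237))/0.737564=20.654307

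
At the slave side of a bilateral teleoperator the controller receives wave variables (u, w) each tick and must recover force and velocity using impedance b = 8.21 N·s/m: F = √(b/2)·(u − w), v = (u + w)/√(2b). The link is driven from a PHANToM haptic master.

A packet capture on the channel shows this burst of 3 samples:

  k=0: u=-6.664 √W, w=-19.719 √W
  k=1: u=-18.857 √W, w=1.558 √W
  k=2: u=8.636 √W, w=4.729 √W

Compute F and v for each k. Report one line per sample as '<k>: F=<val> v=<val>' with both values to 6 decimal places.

k=0: u−w=13.055000, u+w=-26.383000; √(b/2)=2.026080, √(2b)=4.052160; F=2.026080×13.055=26.450474, v=-26.383000/4.052160=-6.510849
k=1: u−w=-20.415000, u+w=-17.299000; √(b/2)=2.026080, √(2b)=4.052160; F=2.026080×(-20.415)=-41.362422, v=-17.299000/4.052160=-4.269081
k=2: u−w=3.907000, u+w=13.365000; √(b/2)=2.026080, √(2b)=4.052160; F=2.026080×3.907=7.915894, v=13.365000/4.052160=3.298241

0: F=26.450474 v=-6.510849
1: F=-41.362422 v=-4.269081
2: F=7.915894 v=3.298241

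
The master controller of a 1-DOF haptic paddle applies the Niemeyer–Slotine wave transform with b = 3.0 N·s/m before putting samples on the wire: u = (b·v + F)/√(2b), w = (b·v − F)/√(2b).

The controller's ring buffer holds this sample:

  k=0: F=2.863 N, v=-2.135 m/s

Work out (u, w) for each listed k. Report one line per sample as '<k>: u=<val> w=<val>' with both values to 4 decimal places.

k=0: b·v=3.0×(-2.135)=-6.4050; √(2b)=2.4495; u=(-6.4050+2.863)/2.4495=-1.4460, w=(-6.4050−2.863)/2.4495=-3.7836

0: u=-1.4460 w=-3.7836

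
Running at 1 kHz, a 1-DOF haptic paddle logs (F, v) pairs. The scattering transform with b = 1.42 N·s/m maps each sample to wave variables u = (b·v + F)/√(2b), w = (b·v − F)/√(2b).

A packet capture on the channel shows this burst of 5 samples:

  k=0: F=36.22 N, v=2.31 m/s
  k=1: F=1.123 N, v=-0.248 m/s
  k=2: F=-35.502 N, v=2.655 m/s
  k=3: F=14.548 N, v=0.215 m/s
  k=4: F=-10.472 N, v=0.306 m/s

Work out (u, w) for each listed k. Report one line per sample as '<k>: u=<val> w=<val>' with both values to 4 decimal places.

0: u=23.4391 w=-19.5462
1: u=0.4574 w=-0.8753
2: u=-18.8294 w=23.3037
3: u=8.8138 w=-8.4515
4: u=-5.9561 w=6.4718

k=0: b·v=1.42×2.31=3.2802; √(2b)=1.6852; u=(3.2802+36.22)/1.6852=23.4391, w=(3.2802−36.22)/1.6852=-19.5462
k=1: b·v=1.42×(-0.248)=-0.3522; √(2b)=1.6852; u=(-0.3522+1.123)/1.6852=0.4574, w=(-0.3522−1.123)/1.6852=-0.8753
k=2: b·v=1.42×2.655=3.7701; √(2b)=1.6852; u=(3.7701+(-35.502))/1.6852=-18.8294, w=(3.7701−(-35.502))/1.6852=23.3037
k=3: b·v=1.42×0.215=0.3053; √(2b)=1.6852; u=(0.3053+14.548)/1.6852=8.8138, w=(0.3053−14.548)/1.6852=-8.4515
k=4: b·v=1.42×0.306=0.4345; √(2b)=1.6852; u=(0.4345+(-10.472))/1.6852=-5.9561, w=(0.4345−(-10.472))/1.6852=6.4718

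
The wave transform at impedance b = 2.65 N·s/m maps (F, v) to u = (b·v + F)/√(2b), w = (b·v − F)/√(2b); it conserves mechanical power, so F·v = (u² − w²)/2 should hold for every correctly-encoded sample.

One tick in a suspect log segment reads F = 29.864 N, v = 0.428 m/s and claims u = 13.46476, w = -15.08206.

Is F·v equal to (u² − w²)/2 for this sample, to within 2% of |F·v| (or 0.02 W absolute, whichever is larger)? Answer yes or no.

no

F·v = 29.864×0.428 = 12.7818 W.
(u² − w²)/2 = (181.2998 − 227.4685)/2 = -23.0844 W.
|Δ| = 35.8662;  2% of max(1, |F·v|) = 0.2556.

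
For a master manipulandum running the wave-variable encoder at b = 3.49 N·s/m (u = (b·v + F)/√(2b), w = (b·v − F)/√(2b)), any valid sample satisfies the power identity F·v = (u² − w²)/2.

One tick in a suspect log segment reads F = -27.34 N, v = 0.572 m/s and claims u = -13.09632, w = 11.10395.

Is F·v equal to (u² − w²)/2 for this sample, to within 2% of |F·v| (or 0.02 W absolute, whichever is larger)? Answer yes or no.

F·v = (-27.34)×0.572 = -15.63848 W.
(u² − w²)/2 = (171.51360 − 123.29771)/2 = 24.10795 W.
|Δ| = 39.74643;  2% of max(1, |F·v|) = 0.31277.

no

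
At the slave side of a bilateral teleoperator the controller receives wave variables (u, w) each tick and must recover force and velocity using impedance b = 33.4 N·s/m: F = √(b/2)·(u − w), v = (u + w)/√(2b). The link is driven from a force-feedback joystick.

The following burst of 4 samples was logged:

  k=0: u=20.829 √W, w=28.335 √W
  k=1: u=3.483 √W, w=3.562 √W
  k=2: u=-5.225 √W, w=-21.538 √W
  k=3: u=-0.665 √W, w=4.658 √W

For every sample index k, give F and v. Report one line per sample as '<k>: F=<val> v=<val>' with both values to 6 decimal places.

0: F=-30.673744 v=6.015323
1: F=-0.322839 v=0.861971
2: F=66.664108 v=-3.274512
3: F=-21.752777 v=0.488552

k=0: u−w=-7.506000, u+w=49.164000; √(b/2)=4.086563, √(2b)=8.173127; F=4.086563×(-7.506)=-30.673744, v=49.164000/8.173127=6.015323
k=1: u−w=-0.079000, u+w=7.045000; √(b/2)=4.086563, √(2b)=8.173127; F=4.086563×(-0.079)=-0.322839, v=7.045000/8.173127=0.861971
k=2: u−w=16.313000, u+w=-26.763000; √(b/2)=4.086563, √(2b)=8.173127; F=4.086563×16.313=66.664108, v=-26.763000/8.173127=-3.274512
k=3: u−w=-5.323000, u+w=3.993000; √(b/2)=4.086563, √(2b)=8.173127; F=4.086563×(-5.323)=-21.752777, v=3.993000/8.173127=0.488552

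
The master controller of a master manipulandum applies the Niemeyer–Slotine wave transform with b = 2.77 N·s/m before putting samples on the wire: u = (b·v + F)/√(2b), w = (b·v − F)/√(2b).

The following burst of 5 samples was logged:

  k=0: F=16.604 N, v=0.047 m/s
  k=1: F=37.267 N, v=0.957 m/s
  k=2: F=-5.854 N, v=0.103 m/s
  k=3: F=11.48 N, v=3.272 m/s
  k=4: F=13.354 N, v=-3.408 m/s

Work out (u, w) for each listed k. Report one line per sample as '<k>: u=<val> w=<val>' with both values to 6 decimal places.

0: u=7.109676 w=-6.999051
1: u=16.959486 w=-14.706976
2: u=-2.365910 w=2.608343
3: u=8.728071 w=-1.026698
4: u=1.662831 w=-9.684311

k=0: b·v=2.77×0.047=0.130190; √(2b)=2.353720; u=(0.130190+16.604)/2.353720=7.109676, w=(0.130190−16.604)/2.353720=-6.999051
k=1: b·v=2.77×0.957=2.650890; √(2b)=2.353720; u=(2.650890+37.267)/2.353720=16.959486, w=(2.650890−37.267)/2.353720=-14.706976
k=2: b·v=2.77×0.103=0.285310; √(2b)=2.353720; u=(0.285310+(-5.854))/2.353720=-2.365910, w=(0.285310−(-5.854))/2.353720=2.608343
k=3: b·v=2.77×3.272=9.063440; √(2b)=2.353720; u=(9.063440+11.48)/2.353720=8.728071, w=(9.063440−11.48)/2.353720=-1.026698
k=4: b·v=2.77×(-3.408)=-9.440160; √(2b)=2.353720; u=(-9.440160+13.354)/2.353720=1.662831, w=(-9.440160−13.354)/2.353720=-9.684311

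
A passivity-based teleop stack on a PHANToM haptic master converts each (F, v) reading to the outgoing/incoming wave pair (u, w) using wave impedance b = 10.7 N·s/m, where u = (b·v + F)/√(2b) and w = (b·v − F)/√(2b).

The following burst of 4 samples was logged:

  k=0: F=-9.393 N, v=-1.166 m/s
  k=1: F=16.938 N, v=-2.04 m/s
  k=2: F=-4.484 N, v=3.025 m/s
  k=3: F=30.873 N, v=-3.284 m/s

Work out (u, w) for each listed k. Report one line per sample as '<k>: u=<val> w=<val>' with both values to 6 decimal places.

0: u=-4.727440 w=-0.666492
1: u=-1.057066 w=-8.380002
2: u=6.027544 w=7.966146
3: u=-0.922133 w=-14.269695

k=0: b·v=10.7×(-1.166)=-12.476200; √(2b)=4.626013; u=(-12.476200+(-9.393))/4.626013=-4.727440, w=(-12.476200−(-9.393))/4.626013=-0.666492
k=1: b·v=10.7×(-2.04)=-21.828000; √(2b)=4.626013; u=(-21.828000+16.938)/4.626013=-1.057066, w=(-21.828000−16.938)/4.626013=-8.380002
k=2: b·v=10.7×3.025=32.367500; √(2b)=4.626013; u=(32.367500+(-4.484))/4.626013=6.027544, w=(32.367500−(-4.484))/4.626013=7.966146
k=3: b·v=10.7×(-3.284)=-35.138800; √(2b)=4.626013; u=(-35.138800+30.873)/4.626013=-0.922133, w=(-35.138800−30.873)/4.626013=-14.269695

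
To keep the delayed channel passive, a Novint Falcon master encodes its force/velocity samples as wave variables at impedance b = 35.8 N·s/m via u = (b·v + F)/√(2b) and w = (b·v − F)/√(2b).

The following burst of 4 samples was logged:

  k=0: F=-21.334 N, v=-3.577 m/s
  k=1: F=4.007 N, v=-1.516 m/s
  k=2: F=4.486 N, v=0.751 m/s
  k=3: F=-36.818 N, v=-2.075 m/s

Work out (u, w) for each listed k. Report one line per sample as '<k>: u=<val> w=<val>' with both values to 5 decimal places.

k=0: b·v=35.8×(-3.577)=-128.05660; √(2b)=8.46168; u=(-128.05660+(-21.334))/8.46168=-17.65496, w=(-128.05660−(-21.334))/8.46168=-12.61246
k=1: b·v=35.8×(-1.516)=-54.27280; √(2b)=8.46168; u=(-54.27280+4.007)/8.46168=-5.94041, w=(-54.27280−4.007)/8.46168=-6.88750
k=2: b·v=35.8×0.751=26.88580; √(2b)=8.46168; u=(26.88580+4.486)/8.46168=3.70752, w=(26.88580−4.486)/8.46168=2.64721
k=3: b·v=35.8×(-2.075)=-74.28500; √(2b)=8.46168; u=(-74.28500+(-36.818))/8.46168=-13.13014, w=(-74.28500−(-36.818))/8.46168=-4.42784

0: u=-17.65496 w=-12.61246
1: u=-5.94041 w=-6.88750
2: u=3.70752 w=2.64721
3: u=-13.13014 w=-4.42784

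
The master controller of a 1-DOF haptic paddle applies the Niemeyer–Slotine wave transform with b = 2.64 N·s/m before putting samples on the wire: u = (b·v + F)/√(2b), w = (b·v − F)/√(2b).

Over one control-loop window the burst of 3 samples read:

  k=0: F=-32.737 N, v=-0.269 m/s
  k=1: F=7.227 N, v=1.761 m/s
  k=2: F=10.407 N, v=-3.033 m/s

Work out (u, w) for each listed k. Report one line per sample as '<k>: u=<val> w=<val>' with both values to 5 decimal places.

k=0: b·v=2.64×(-0.269)=-0.71016; √(2b)=2.29783; u=(-0.71016+(-32.737))/2.29783=-14.55601, w=(-0.71016−(-32.737))/2.29783=13.93789
k=1: b·v=2.64×1.761=4.64904; √(2b)=2.29783; u=(4.64904+7.227)/2.29783=5.16838, w=(4.64904−7.227)/2.29783=-1.12191
k=2: b·v=2.64×(-3.033)=-8.00712; √(2b)=2.29783; u=(-8.00712+10.407)/2.29783=1.04441, w=(-8.00712−10.407)/2.29783=-8.01372

0: u=-14.55601 w=13.93789
1: u=5.16838 w=-1.12191
2: u=1.04441 w=-8.01372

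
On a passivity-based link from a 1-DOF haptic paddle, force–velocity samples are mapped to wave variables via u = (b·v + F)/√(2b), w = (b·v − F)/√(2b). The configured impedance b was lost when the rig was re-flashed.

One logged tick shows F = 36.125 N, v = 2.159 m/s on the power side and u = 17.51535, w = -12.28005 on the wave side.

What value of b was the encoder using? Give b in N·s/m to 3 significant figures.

u + w = 5.23530;  u + w = √(2b)·v, so √(2b) = 5.23530/2.159 = 2.42487.
b = (√(2b))²/2 = 5.88001/2 = 2.94000.
(Check via u − w = 2F/√(2b): u − w = 29.79540, 2F/√(2b) = 29.79538.)

b = 2.94 N·s/m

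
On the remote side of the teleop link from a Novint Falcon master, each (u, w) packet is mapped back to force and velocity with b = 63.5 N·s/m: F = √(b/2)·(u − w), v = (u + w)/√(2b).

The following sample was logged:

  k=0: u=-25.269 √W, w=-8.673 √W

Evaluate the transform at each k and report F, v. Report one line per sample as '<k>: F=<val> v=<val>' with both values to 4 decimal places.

k=0: u−w=-16.5960, u+w=-33.9420; √(b/2)=5.6347, √(2b)=11.2694; F=5.6347×(-16.596)=-93.5137, v=-33.9420/11.2694=-3.0119

0: F=-93.5137 v=-3.0119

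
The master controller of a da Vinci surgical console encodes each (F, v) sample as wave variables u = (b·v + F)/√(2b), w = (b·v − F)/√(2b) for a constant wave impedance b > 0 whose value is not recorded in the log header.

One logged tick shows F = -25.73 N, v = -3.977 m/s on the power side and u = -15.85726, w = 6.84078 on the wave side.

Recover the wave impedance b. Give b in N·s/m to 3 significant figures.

u + w = -9.0165;  u + w = √(2b)·v, so √(2b) = -9.0165/(-3.977) = 2.2672.
b = (√(2b))²/2 = 5.1400/2 = 2.5700.
(Check via u − w = 2F/√(2b): u − w = -22.6980, 2F/√(2b) = -22.6980.)

b = 2.57 N·s/m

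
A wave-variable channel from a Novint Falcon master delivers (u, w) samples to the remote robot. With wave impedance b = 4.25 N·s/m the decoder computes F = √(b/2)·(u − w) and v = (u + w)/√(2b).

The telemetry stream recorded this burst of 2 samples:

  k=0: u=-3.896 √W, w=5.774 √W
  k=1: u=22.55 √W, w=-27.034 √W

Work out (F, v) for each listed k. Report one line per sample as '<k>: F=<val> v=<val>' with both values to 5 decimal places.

0: F=-14.09633 v=0.64415
1: F=72.28048 v=-1.53800

k=0: u−w=-9.67000, u+w=1.87800; √(b/2)=1.45774, √(2b)=2.91548; F=1.45774×(-9.67)=-14.09633, v=1.87800/2.91548=0.64415
k=1: u−w=49.58400, u+w=-4.48400; √(b/2)=1.45774, √(2b)=2.91548; F=1.45774×49.584=72.28048, v=-4.48400/2.91548=-1.53800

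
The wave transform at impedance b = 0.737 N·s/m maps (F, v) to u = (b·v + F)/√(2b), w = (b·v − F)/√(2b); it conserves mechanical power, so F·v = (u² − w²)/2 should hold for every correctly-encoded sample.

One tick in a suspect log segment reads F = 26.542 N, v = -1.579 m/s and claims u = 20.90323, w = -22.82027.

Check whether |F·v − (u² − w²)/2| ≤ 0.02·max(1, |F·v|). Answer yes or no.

F·v = 26.542×(-1.579) = -41.90982 W.
(u² − w²)/2 = (436.94502 − 520.76472)/2 = -41.90985 W.
|Δ| = 0.00003;  2% of max(1, |F·v|) = 0.83820.

yes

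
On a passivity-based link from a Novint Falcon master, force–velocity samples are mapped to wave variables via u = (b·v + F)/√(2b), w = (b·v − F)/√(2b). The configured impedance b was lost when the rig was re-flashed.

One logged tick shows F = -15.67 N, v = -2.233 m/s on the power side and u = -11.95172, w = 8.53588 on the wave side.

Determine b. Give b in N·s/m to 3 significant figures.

u + w = -3.41584;  u + w = √(2b)·v, so √(2b) = -3.41584/(-2.233) = 1.52971.
b = (√(2b))²/2 = 2.34001/2 = 1.17000.
(Check via u − w = 2F/√(2b): u − w = -20.48760, 2F/√(2b) = -20.48756.)

b = 1.17 N·s/m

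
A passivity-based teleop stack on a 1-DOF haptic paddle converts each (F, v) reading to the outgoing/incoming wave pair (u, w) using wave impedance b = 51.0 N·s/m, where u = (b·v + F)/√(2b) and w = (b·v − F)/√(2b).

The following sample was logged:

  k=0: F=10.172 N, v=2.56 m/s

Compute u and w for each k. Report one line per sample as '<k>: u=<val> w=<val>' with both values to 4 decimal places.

0: u=13.9345 w=11.9202

k=0: b·v=51.0×2.56=130.5600; √(2b)=10.0995; u=(130.5600+10.172)/10.0995=13.9345, w=(130.5600−10.172)/10.0995=11.9202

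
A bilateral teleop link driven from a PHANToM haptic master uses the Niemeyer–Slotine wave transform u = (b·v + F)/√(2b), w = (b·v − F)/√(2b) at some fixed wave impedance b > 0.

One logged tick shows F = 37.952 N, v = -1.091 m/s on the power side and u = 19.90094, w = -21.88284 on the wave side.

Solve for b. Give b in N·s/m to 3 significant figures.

u + w = -1.98190;  u + w = √(2b)·v, so √(2b) = -1.98190/(-1.091) = 1.81659.
b = (√(2b))²/2 = 3.30000/2 = 1.65000.
(Check via u − w = 2F/√(2b): u − w = 41.78378, 2F/√(2b) = 41.78378.)

b = 1.65 N·s/m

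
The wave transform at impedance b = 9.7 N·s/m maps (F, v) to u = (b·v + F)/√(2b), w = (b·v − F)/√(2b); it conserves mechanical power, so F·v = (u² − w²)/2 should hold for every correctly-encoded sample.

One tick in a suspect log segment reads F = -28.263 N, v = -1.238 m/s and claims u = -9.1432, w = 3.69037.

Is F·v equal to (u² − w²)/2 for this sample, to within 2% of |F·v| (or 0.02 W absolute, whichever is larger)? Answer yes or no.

yes

F·v = (-28.263)×(-1.238) = 34.98959 W.
(u² − w²)/2 = (83.59811 − 13.61883)/2 = 34.98964 W.
|Δ| = 0.00004;  2% of max(1, |F·v|) = 0.69979.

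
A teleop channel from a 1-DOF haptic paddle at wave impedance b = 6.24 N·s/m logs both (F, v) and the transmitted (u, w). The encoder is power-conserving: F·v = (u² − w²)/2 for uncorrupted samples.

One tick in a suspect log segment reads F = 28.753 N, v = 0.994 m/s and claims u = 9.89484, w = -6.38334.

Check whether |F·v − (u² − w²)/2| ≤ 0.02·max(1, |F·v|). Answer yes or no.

F·v = 28.753×0.994 = 28.5805 W.
(u² − w²)/2 = (97.9079 − 40.7470)/2 = 28.5804 W.
|Δ| = 0.0001;  2% of max(1, |F·v|) = 0.5716.

yes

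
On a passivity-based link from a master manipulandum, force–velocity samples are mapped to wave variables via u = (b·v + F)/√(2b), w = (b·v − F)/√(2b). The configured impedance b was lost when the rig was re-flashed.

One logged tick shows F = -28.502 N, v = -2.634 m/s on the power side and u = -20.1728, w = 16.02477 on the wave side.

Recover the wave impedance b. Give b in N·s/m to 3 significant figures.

b = 1.24 N·s/m

u + w = -4.1480;  u + w = √(2b)·v, so √(2b) = -4.1480/(-2.634) = 1.5748.
b = (√(2b))²/2 = 2.4800/2 = 1.2400.
(Check via u − w = 2F/√(2b): u − w = -36.1976, 2F/√(2b) = -36.1976.)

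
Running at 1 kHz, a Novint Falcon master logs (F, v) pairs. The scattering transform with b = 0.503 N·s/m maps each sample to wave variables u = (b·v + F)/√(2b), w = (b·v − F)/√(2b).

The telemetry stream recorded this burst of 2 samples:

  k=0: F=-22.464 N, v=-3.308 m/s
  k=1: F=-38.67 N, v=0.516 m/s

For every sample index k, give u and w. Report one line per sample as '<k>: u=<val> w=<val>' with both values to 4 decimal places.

0: u=-24.0559 w=20.7380
1: u=-38.2957 w=38.8133

k=0: b·v=0.503×(-3.308)=-1.6639; √(2b)=1.0030; u=(-1.6639+(-22.464))/1.0030=-24.0559, w=(-1.6639−(-22.464))/1.0030=20.7380
k=1: b·v=0.503×0.516=0.2595; √(2b)=1.0030; u=(0.2595+(-38.67))/1.0030=-38.2957, w=(0.2595−(-38.67))/1.0030=38.8133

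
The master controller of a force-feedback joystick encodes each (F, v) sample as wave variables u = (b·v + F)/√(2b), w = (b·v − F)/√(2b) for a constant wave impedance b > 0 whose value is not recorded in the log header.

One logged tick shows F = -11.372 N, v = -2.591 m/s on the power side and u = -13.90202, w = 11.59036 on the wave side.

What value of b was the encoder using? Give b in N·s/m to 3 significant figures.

b = 0.398 N·s/m

u + w = -2.31166;  u + w = √(2b)·v, so √(2b) = -2.31166/(-2.591) = 0.89219.
b = (√(2b))²/2 = 0.79600/2 = 0.39800.
(Check via u − w = 2F/√(2b): u − w = -25.49238, 2F/√(2b) = -25.49238.)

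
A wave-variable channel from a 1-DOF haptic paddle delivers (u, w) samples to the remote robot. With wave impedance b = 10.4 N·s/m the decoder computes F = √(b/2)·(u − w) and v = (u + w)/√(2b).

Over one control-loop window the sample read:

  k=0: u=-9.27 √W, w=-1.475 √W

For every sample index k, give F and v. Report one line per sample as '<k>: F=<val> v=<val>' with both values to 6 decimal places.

0: F=-17.775335 v=-2.355997

k=0: u−w=-7.795000, u+w=-10.745000; √(b/2)=2.280351, √(2b)=4.560702; F=2.280351×(-7.795)=-17.775335, v=-10.745000/4.560702=-2.355997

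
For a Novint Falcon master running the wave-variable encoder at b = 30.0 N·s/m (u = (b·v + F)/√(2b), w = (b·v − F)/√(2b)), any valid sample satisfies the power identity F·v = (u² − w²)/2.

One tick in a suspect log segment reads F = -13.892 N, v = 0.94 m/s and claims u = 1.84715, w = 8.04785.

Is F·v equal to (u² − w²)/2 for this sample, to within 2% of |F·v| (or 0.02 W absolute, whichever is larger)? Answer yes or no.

no

F·v = (-13.892)×0.94 = -13.05848 W.
(u² − w²)/2 = (3.41196 − 64.76789)/2 = -30.67796 W.
|Δ| = 17.61948;  2% of max(1, |F·v|) = 0.26117.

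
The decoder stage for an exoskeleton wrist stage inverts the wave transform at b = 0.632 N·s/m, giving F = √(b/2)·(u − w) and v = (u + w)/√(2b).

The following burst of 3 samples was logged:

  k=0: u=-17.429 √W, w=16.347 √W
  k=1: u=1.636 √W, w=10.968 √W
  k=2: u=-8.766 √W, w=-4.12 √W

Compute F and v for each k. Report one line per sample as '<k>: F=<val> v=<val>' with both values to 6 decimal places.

0: F=-18.986799 v=-0.962396
1: F=-5.245879 v=11.210755
2: F=-2.611697 v=-11.461583

k=0: u−w=-33.776000, u+w=-1.082000; √(b/2)=0.562139, √(2b)=1.124278; F=0.562139×(-33.776)=-18.986799, v=-1.082000/1.124278=-0.962396
k=1: u−w=-9.332000, u+w=12.604000; √(b/2)=0.562139, √(2b)=1.124278; F=0.562139×(-9.332)=-5.245879, v=12.604000/1.124278=11.210755
k=2: u−w=-4.646000, u+w=-12.886000; √(b/2)=0.562139, √(2b)=1.124278; F=0.562139×(-4.646)=-2.611697, v=-12.886000/1.124278=-11.461583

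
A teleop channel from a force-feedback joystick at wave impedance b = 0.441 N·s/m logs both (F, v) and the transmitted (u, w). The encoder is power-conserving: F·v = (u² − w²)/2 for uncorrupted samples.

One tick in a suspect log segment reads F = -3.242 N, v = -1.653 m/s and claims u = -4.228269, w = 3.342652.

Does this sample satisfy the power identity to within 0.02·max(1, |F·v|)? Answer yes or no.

no

F·v = (-3.242)×(-1.653) = 5.359026 W.
(u² − w²)/2 = (17.878259 − 11.173322)/2 = 3.352468 W.
|Δ| = 2.006558;  2% of max(1, |F·v|) = 0.107181.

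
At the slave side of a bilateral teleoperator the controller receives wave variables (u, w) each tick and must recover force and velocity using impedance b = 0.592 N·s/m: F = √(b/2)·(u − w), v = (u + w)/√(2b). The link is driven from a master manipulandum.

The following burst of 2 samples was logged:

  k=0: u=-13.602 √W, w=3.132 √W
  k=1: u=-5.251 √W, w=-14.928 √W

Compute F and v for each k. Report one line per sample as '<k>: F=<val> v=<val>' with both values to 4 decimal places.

0: F=-9.1043 v=-9.6221
1: F=5.2649 v=-18.5449

k=0: u−w=-16.7340, u+w=-10.4700; √(b/2)=0.5441, √(2b)=1.0881; F=0.5441×(-16.734)=-9.1043, v=-10.4700/1.0881=-9.6221
k=1: u−w=9.6770, u+w=-20.1790; √(b/2)=0.5441, √(2b)=1.0881; F=0.5441×9.677=5.2649, v=-20.1790/1.0881=-18.5449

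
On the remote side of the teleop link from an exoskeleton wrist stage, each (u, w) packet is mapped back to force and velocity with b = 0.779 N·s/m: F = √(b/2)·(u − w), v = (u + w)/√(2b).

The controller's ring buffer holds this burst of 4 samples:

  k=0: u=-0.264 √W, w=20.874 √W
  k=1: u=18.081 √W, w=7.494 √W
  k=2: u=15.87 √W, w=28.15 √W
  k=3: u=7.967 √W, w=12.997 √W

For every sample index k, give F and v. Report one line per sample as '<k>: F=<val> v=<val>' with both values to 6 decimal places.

k=0: u−w=-21.138000, u+w=20.610000; √(b/2)=0.624099, √(2b)=1.248199; F=0.624099×(-21.138)=-13.192212, v=20.610000/1.248199=16.511794
k=1: u−w=10.587000, u+w=25.575000; √(b/2)=0.624099, √(2b)=1.248199; F=0.624099×10.587=6.607340, v=25.575000/1.248199=20.489526
k=2: u−w=-12.280000, u+w=44.020000; √(b/2)=0.624099, √(2b)=1.248199; F=0.624099×(-12.28)=-7.663940, v=44.020000/1.248199=35.266821
k=3: u−w=-5.030000, u+w=20.964000; √(b/2)=0.624099, √(2b)=1.248199; F=0.624099×(-5.03)=-3.139220, v=20.964000/1.248199=16.795403

0: F=-13.192212 v=16.511794
1: F=6.607340 v=20.489526
2: F=-7.663940 v=35.266821
3: F=-3.139220 v=16.795403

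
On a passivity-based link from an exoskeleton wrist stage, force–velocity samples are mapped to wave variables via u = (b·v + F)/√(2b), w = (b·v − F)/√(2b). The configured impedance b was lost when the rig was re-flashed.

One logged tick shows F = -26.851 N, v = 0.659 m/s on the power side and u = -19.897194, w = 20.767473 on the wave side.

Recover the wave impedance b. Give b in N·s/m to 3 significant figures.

b = 0.872 N·s/m

u + w = 0.870279;  u + w = √(2b)·v, so √(2b) = 0.870279/0.659 = 1.320605.
b = (√(2b))²/2 = 1.743999/2 = 0.871999.
(Check via u − w = 2F/√(2b): u − w = -40.664667, 2F/√(2b) = -40.664681.)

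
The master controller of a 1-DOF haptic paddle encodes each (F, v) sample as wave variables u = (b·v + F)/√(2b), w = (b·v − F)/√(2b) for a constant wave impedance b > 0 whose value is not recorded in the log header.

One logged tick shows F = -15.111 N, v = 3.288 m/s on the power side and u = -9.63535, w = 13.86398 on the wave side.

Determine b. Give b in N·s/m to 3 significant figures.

b = 0.827 N·s/m

u + w = 4.22863;  u + w = √(2b)·v, so √(2b) = 4.22863/3.288 = 1.28608.
b = (√(2b))²/2 = 1.65400/2 = 0.82700.
(Check via u − w = 2F/√(2b): u − w = -23.49933, 2F/√(2b) = -23.49932.)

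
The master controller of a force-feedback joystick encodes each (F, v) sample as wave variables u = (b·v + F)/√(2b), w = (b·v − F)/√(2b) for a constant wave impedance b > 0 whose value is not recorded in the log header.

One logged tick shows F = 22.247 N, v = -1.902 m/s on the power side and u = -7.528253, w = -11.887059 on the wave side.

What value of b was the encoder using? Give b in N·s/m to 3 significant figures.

b = 52.1 N·s/m

u + w = -19.415312;  u + w = √(2b)·v, so √(2b) = -19.415312/(-1.902) = 10.207840.
b = (√(2b))²/2 = 104.200001/2 = 52.100000.
(Check via u − w = 2F/√(2b): u − w = 4.358806, 2F/√(2b) = 4.358806.)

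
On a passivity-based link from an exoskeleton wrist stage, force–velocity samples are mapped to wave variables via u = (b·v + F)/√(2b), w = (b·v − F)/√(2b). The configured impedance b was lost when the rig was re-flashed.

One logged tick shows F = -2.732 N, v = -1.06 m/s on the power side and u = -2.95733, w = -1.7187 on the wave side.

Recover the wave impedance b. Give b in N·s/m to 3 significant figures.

u + w = -4.67603;  u + w = √(2b)·v, so √(2b) = -4.67603/(-1.06) = 4.41135.
b = (√(2b))²/2 = 19.46000/2 = 9.73000.
(Check via u − w = 2F/√(2b): u − w = -1.23863, 2F/√(2b) = -1.23862.)

b = 9.73 N·s/m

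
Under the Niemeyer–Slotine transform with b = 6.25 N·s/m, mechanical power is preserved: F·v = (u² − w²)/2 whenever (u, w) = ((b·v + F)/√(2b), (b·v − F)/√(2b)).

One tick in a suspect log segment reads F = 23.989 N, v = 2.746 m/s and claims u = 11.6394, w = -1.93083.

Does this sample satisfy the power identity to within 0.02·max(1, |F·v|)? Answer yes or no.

yes

F·v = 23.989×2.746 = 65.8738 W.
(u² − w²)/2 = (135.4756 − 3.7281)/2 = 65.8738 W.
|Δ| = 0.0000;  2% of max(1, |F·v|) = 1.3175.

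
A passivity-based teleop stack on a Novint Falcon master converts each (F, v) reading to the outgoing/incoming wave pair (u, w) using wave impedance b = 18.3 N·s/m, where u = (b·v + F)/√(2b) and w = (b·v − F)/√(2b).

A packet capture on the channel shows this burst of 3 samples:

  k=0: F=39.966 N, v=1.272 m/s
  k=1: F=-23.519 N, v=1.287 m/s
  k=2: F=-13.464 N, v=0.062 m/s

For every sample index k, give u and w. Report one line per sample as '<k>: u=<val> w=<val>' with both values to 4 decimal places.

0: u=10.4538 w=-2.7585
1: u=0.0055 w=7.7806
2: u=-2.0380 w=2.4131

k=0: b·v=18.3×1.272=23.2776; √(2b)=6.0498; u=(23.2776+39.966)/6.0498=10.4538, w=(23.2776−39.966)/6.0498=-2.7585
k=1: b·v=18.3×1.287=23.5521; √(2b)=6.0498; u=(23.5521+(-23.519))/6.0498=0.0055, w=(23.5521−(-23.519))/6.0498=7.7806
k=2: b·v=18.3×0.062=1.1346; √(2b)=6.0498; u=(1.1346+(-13.464))/6.0498=-2.0380, w=(1.1346−(-13.464))/6.0498=2.4131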